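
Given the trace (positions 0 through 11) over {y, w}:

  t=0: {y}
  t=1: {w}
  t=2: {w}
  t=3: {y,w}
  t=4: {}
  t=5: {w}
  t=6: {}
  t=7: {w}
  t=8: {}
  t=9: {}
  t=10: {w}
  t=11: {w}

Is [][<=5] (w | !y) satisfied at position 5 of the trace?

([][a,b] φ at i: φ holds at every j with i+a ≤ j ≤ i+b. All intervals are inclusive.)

Check (w | !y) at every j in [5,10]:
  j=5: true
  j=6: true
  j=7: true
  j=8: true
  j=9: true
  j=10: true
All positions satisfy it → formula holds.

True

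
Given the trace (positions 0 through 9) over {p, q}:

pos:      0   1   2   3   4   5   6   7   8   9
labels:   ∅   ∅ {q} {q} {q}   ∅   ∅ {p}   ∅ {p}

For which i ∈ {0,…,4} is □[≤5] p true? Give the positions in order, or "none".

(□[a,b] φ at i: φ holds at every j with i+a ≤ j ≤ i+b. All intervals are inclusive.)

none

Evaluate at each i in [0,4]:
  i=0: ✗ (fails at j=0)
  i=1: ✗ (fails at j=1)
  i=2: ✗ (fails at j=2)
  i=3: ✗ (fails at j=3)
  i=4: ✗ (fails at j=4)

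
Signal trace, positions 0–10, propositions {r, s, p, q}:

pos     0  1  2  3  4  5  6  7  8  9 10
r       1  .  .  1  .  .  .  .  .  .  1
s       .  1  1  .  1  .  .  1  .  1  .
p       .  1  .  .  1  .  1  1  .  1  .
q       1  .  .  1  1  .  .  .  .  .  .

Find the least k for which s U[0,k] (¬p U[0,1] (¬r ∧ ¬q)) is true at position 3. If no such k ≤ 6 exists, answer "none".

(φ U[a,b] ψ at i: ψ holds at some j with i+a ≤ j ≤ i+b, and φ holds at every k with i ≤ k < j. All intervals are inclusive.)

Need earliest j ≥ 3 with (¬p U[0,1] (¬r ∧ ¬q)), and s at every k in [3,j-1].
  j=3: rhs fails.
  j=4: rhs fails.
  j=5: rhs holds but lhs fails at k=3.
  j=6: rhs holds but lhs fails at k=3.
  j=7: rhs holds but lhs fails at k=3.
  j=8: rhs holds but lhs fails at k=3.
  j=9: rhs holds but lhs fails at k=3.
No witness within the range → none.

none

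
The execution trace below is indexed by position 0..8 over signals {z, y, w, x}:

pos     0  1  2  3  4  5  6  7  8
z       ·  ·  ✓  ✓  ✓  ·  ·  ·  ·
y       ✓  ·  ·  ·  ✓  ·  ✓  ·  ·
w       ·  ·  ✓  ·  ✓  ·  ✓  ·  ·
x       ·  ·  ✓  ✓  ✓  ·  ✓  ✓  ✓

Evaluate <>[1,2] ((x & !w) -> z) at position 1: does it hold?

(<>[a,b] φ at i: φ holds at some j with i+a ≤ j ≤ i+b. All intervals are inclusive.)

Yes

Check ((x & !w) -> z) at each j in [2,3]:
  j=2: true
  j=3: true
Found at j=2 → formula holds.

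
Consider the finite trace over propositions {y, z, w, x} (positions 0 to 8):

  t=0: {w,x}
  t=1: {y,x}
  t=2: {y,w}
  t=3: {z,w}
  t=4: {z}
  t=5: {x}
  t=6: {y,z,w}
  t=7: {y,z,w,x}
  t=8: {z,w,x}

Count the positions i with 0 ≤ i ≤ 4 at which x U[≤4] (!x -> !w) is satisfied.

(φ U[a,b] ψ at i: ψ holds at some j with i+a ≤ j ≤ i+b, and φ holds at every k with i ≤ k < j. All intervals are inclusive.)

Evaluate at each i in [0,4]:
  i=0: ✓ (rhs at j=0)
  i=1: ✓ (rhs at j=1)
  i=2: ✗ (lhs fails at k=2 before rhs at j=4)
  i=3: ✗ (lhs fails at k=3 before rhs at j=4)
  i=4: ✓ (rhs at j=4)
Positions where it holds: {0, 1, 4} → 3.

3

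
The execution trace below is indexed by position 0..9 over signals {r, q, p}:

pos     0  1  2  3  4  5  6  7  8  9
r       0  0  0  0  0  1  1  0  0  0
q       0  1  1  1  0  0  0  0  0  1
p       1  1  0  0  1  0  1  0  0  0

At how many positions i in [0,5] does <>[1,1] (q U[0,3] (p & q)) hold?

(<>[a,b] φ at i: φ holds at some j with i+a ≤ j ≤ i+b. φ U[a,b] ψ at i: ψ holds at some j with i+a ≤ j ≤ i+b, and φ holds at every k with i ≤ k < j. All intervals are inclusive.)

1

Evaluate at each i in [0,5]:
  i=0: ✓ (witness j=1)
  i=1: ✗ (none in [2,2])
  i=2: ✗ (none in [3,3])
  i=3: ✗ (none in [4,4])
  i=4: ✗ (none in [5,5])
  i=5: ✗ (none in [6,6])
Positions where it holds: {0} → 1.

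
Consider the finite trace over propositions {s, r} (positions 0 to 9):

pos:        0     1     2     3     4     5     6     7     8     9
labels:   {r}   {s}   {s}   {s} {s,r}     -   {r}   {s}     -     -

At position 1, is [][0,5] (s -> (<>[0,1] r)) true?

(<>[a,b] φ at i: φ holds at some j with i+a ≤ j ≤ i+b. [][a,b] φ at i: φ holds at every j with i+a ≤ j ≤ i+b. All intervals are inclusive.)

Does not hold

Check (s -> (<>[0,1] r)) at every j in [1,6]:
  j=1: antecedent true; consequent fails (none in [1,2]) → ✗
  j=2: antecedent true; consequent fails (none in [2,3]) → ✗
  j=3: antecedent true; consequent holds (witness at 4) → ✓
  j=4: antecedent true; consequent holds (witness at 4) → ✓
  j=5: antecedent false → ✓
  j=6: antecedent false → ✓
Fails at j=1 → formula fails.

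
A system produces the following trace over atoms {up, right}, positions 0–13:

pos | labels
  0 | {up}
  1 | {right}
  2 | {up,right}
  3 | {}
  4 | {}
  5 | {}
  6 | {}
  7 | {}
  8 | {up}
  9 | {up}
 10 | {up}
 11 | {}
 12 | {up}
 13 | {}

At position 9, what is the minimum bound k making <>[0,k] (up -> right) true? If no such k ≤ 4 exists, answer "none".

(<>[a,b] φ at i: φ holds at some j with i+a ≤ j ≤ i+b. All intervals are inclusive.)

Scan j = 9,10,… for (up -> right):
  j=9: fails
  j=10: fails
  j=11: holds
First hit at j=11, so smallest k = 11-9 = 2.

2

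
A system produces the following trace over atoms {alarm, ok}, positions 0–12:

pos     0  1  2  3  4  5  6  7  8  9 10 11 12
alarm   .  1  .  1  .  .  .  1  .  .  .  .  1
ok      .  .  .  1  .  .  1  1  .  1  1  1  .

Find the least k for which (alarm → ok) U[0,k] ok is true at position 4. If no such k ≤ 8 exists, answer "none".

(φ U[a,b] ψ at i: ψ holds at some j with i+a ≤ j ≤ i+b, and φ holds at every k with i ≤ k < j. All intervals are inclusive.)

2

Need earliest j ≥ 4 with ok, and (alarm → ok) at every k in [4,j-1].
  j=4: rhs fails.
  j=5: rhs fails.
  j=6: rhs holds; lhs holds on [4,5]. k = 2.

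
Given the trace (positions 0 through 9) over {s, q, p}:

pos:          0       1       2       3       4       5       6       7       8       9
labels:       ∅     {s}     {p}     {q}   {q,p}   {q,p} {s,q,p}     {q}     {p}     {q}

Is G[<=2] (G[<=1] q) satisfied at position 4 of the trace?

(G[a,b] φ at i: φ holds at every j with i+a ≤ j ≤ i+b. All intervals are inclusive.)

Check G[<=1] q at every j in [4,6]:
  j=4: holds on [4,5]
  j=5: holds on [5,6]
  j=6: holds on [6,7]
All positions satisfy it → formula holds.

Yes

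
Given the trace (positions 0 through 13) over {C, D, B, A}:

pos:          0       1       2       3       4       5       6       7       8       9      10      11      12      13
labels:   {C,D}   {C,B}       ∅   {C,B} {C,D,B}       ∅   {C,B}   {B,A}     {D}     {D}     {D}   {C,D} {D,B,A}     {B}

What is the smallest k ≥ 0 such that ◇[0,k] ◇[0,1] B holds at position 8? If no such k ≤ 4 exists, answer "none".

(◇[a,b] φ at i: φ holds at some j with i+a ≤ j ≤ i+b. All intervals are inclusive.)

Scan j = 8,9,… for ◇[0,1] B:
  j=8: fails
  j=9: fails
  j=10: fails
  j=11: holds
First hit at j=11, so smallest k = 11-8 = 3.

3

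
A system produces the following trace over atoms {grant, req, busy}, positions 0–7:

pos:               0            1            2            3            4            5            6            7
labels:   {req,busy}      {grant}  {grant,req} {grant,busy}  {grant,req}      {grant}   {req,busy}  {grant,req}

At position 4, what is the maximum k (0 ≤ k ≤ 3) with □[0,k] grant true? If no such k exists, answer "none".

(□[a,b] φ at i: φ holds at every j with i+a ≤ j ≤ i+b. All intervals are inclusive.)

1

grant must hold from j=4 onward; find where it first fails.
  j=4: holds
  j=5: holds
  j=6: fails
Holds on [4,5], so largest k = 1.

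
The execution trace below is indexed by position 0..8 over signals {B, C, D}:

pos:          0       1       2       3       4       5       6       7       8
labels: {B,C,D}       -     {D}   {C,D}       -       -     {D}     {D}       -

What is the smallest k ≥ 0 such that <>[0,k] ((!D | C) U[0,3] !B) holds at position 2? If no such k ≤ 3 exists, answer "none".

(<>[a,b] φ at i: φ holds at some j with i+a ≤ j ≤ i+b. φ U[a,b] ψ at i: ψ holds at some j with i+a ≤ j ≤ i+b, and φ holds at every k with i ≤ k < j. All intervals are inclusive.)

Scan j = 2,3,… for ((!D | C) U[0,3] !B):
  j=2: holds
First hit at j=2, so smallest k = 2-2 = 0.

0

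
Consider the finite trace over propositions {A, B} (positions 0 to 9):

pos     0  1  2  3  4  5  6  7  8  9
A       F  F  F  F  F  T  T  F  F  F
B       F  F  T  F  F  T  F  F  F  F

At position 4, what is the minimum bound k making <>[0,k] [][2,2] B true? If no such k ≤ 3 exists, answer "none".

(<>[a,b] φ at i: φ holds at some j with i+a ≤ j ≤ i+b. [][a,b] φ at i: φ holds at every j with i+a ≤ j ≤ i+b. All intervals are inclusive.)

none

Scan j = 4,5,… for [][2,2] B:
  j=4: fails
  j=5: fails
  j=6: fails
  j=7: fails
No j in [4,7] satisfies it → none.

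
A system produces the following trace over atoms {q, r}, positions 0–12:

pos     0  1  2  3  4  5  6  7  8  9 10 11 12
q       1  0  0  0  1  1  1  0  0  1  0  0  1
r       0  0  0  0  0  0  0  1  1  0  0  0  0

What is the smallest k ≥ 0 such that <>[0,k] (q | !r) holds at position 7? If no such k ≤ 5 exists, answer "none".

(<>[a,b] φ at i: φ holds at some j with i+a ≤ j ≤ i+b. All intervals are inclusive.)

Scan j = 7,8,… for (q | !r):
  j=7: fails
  j=8: fails
  j=9: holds
First hit at j=9, so smallest k = 9-7 = 2.

2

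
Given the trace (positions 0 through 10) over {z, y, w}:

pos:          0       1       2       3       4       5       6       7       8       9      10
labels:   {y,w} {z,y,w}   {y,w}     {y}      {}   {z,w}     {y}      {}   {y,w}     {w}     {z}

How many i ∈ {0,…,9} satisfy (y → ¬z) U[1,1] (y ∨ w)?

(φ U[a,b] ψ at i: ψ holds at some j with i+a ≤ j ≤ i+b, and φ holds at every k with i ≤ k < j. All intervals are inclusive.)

Evaluate at each i in [0,9]:
  i=0: ✓ (rhs at j=1; lhs holds on [0,0])
  i=1: ✗ (lhs fails at k=1 before rhs at j=2)
  i=2: ✓ (rhs at j=3; lhs holds on [2,2])
  i=3: ✗ (no rhs in [4,4])
  i=4: ✓ (rhs at j=5; lhs holds on [4,4])
  i=5: ✓ (rhs at j=6; lhs holds on [5,5])
  i=6: ✗ (no rhs in [7,7])
  i=7: ✓ (rhs at j=8; lhs holds on [7,7])
  i=8: ✓ (rhs at j=9; lhs holds on [8,8])
  i=9: ✗ (no rhs in [10,10])
Positions where it holds: {0, 2, 4, 5, 7, 8} → 6.

6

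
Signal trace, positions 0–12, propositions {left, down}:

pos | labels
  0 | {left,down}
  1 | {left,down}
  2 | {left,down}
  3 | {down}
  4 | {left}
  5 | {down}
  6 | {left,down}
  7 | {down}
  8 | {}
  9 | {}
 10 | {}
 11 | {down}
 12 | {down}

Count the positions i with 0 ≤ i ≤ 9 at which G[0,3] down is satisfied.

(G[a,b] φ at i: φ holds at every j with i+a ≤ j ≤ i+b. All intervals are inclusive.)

Evaluate at each i in [0,9]:
  i=0: ✓ (all of [0,3])
  i=1: ✗ (fails at j=4)
  i=2: ✗ (fails at j=4)
  i=3: ✗ (fails at j=4)
  i=4: ✗ (fails at j=4)
  i=5: ✗ (fails at j=8)
  i=6: ✗ (fails at j=8)
  i=7: ✗ (fails at j=8)
  i=8: ✗ (fails at j=8)
  i=9: ✗ (fails at j=9)
Positions where it holds: {0} → 1.

1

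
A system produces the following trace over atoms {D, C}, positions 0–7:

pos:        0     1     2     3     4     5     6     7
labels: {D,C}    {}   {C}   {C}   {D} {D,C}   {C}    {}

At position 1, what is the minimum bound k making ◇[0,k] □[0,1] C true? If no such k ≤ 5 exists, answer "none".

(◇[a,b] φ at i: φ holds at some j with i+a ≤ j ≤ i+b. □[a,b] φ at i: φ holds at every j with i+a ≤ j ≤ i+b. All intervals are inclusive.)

Scan j = 1,2,… for □[0,1] C:
  j=1: fails
  j=2: holds
First hit at j=2, so smallest k = 2-1 = 1.

1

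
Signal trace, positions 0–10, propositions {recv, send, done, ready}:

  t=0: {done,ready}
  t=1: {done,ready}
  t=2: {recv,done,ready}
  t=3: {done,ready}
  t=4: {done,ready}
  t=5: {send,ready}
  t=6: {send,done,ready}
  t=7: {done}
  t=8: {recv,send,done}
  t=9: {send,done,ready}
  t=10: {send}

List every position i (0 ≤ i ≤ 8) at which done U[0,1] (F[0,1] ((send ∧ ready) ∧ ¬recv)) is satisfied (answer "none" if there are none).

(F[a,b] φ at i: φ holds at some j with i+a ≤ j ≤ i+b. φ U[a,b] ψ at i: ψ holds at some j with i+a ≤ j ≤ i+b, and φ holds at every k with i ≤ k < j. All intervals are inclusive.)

Evaluate at each i in [0,8]:
  i=0: ✗ (no rhs in [0,1])
  i=1: ✗ (no rhs in [1,2])
  i=2: ✗ (no rhs in [2,3])
  i=3: ✓ (rhs at j=4; lhs holds on [3,3])
  i=4: ✓ (rhs at j=4)
  i=5: ✓ (rhs at j=5)
  i=6: ✓ (rhs at j=6)
  i=7: ✓ (rhs at j=8; lhs holds on [7,7])
  i=8: ✓ (rhs at j=8)

3, 4, 5, 6, 7, 8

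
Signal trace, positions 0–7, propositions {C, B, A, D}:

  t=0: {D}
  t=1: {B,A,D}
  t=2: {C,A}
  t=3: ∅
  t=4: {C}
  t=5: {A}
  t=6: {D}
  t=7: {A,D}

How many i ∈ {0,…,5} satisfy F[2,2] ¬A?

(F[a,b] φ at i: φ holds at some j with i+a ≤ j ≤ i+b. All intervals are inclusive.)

Evaluate at each i in [0,5]:
  i=0: ✗ (none in [2,2])
  i=1: ✓ (witness j=3)
  i=2: ✓ (witness j=4)
  i=3: ✗ (none in [5,5])
  i=4: ✓ (witness j=6)
  i=5: ✗ (none in [7,7])
Positions where it holds: {1, 2, 4} → 3.

3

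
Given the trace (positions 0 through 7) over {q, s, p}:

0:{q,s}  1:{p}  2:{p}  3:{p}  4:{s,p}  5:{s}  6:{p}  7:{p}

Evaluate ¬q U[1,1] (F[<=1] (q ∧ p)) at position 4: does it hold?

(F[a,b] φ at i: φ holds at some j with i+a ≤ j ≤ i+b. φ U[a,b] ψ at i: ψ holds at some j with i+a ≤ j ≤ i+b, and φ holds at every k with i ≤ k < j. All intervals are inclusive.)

Does not hold

Need some j in [5,5] with F[<=1] (q ∧ p), and ¬q at every k in [4,j-1].
  j=5: F[<=1] (q ∧ p) — fails (none in [5,6]).
No j in the window works → until fails.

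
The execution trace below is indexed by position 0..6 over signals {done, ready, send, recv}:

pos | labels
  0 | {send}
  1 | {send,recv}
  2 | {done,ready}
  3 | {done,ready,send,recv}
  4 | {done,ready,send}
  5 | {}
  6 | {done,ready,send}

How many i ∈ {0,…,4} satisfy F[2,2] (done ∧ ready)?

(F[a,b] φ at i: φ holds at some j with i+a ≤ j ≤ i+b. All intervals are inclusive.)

Evaluate at each i in [0,4]:
  i=0: ✓ (witness j=2)
  i=1: ✓ (witness j=3)
  i=2: ✓ (witness j=4)
  i=3: ✗ (none in [5,5])
  i=4: ✓ (witness j=6)
Positions where it holds: {0, 1, 2, 4} → 4.

4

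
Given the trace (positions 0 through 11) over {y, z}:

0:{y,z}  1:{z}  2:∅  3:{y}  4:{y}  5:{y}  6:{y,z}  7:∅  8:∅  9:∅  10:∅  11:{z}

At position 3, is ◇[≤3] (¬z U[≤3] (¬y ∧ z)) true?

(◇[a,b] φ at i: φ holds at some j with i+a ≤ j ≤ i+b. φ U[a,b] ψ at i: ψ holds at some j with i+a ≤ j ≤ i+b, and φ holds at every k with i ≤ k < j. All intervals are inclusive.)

Check (¬z U[≤3] (¬y ∧ z)) at each j in [3,6]:
  j=3: fails
  j=4: fails
  j=5: fails
  j=6: fails
No position in the window satisfies it → formula fails.

No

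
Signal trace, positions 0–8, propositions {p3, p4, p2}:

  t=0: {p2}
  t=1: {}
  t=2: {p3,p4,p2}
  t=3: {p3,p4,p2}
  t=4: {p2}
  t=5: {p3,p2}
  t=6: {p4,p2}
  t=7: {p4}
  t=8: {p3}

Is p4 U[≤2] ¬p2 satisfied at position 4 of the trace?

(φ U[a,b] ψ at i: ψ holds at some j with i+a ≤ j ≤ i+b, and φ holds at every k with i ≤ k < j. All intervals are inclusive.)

Need some j in [4,6] with ¬p2, and p4 at every k in [4,j-1].
  j=4: ¬p2 false.
  j=5: ¬p2 false.
  j=6: ¬p2 false.
No j in the window works → until fails.

Does not hold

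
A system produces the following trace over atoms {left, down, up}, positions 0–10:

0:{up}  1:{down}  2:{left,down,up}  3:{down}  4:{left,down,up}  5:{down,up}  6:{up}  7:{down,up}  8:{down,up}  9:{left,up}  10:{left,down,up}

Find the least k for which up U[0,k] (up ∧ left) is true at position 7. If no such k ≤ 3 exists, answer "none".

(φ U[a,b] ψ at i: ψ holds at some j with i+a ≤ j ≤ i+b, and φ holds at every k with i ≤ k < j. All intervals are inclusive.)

2

Need earliest j ≥ 7 with (up ∧ left), and up at every k in [7,j-1].
  j=7: rhs fails.
  j=8: rhs fails.
  j=9: rhs holds; lhs holds on [7,8]. k = 2.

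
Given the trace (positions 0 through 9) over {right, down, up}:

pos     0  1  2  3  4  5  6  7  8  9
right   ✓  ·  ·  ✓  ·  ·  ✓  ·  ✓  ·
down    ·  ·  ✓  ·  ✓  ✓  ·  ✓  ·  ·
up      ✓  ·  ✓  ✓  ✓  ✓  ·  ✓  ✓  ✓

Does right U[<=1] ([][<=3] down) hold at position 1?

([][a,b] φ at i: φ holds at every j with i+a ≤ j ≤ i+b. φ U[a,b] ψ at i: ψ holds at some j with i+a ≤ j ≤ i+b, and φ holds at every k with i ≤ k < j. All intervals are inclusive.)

Need some j in [1,2] with [][<=3] down, and right at every k in [1,j-1].
  j=1: [][<=3] down — fails at 1.
  j=2: [][<=3] down — fails at 3.
No j in the window works → until fails.

Does not hold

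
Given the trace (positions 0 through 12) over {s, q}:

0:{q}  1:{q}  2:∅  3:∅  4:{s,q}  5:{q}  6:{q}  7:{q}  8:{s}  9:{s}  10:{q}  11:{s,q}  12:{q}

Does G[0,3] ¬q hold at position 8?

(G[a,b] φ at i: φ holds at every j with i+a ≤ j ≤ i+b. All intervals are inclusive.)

Check ¬q at every j in [8,11]:
  j=8: true
  j=9: true
  j=10: false
  j=11: false
Fails at j=10 → formula fails.

No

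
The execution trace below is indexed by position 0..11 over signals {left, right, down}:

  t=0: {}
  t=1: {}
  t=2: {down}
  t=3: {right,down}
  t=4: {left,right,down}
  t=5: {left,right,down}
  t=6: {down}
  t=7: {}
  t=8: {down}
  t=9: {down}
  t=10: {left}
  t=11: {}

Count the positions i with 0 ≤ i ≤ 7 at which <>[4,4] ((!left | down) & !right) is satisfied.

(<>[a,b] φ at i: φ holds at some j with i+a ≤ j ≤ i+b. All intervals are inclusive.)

Evaluate at each i in [0,7]:
  i=0: ✗ (none in [4,4])
  i=1: ✗ (none in [5,5])
  i=2: ✓ (witness j=6)
  i=3: ✓ (witness j=7)
  i=4: ✓ (witness j=8)
  i=5: ✓ (witness j=9)
  i=6: ✗ (none in [10,10])
  i=7: ✓ (witness j=11)
Positions where it holds: {2, 3, 4, 5, 7} → 5.

5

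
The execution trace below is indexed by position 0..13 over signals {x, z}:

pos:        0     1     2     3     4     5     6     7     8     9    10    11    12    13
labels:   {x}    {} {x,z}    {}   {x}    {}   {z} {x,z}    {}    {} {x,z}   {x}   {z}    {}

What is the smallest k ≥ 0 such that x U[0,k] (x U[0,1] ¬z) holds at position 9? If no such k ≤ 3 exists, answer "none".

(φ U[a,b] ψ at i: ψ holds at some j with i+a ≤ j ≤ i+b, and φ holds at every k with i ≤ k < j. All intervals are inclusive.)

0

Need earliest j ≥ 9 with (x U[0,1] ¬z), and x at every k in [9,j-1].
  j=9: rhs holds (empty prefix). k = 0.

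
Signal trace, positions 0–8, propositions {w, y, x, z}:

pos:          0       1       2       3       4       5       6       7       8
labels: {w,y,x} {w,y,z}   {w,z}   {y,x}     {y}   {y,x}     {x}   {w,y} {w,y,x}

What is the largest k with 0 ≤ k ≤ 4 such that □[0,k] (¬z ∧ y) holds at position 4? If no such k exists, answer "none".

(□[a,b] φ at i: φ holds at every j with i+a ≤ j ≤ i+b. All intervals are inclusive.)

(¬z ∧ y) must hold from j=4 onward; find where it first fails.
  j=4: holds
  j=5: holds
  j=6: fails
Holds on [4,5], so largest k = 1.

1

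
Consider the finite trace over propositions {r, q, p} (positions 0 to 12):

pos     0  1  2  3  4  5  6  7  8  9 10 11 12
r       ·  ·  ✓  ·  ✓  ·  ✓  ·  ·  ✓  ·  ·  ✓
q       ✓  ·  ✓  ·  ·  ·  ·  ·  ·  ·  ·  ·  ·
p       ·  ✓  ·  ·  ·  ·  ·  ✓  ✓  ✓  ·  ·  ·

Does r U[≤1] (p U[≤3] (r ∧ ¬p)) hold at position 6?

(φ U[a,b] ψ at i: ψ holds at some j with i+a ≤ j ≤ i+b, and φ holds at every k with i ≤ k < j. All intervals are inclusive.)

Need some j in [6,7] with (p U[≤3] (r ∧ ¬p)), and r at every k in [6,j-1].
  j=6: (p U[≤3] (r ∧ ¬p)) holds; no prefix to check → satisfied.

True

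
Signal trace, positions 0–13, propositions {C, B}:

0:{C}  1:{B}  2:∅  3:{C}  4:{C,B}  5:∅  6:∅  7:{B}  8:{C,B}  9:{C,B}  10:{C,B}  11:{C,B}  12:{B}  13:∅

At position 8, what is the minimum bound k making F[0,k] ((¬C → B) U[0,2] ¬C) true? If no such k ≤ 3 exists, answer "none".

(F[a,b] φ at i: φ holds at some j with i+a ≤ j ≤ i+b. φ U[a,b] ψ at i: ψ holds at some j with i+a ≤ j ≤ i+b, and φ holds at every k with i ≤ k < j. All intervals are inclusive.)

2

Scan j = 8,9,… for ((¬C → B) U[0,2] ¬C):
  j=8: fails
  j=9: fails
  j=10: holds
First hit at j=10, so smallest k = 10-8 = 2.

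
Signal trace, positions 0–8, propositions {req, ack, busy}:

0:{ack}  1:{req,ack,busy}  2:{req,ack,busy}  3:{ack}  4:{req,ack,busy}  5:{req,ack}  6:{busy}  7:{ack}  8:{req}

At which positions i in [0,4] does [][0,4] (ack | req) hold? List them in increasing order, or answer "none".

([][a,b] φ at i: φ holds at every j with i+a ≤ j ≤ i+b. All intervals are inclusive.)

0, 1

Evaluate at each i in [0,4]:
  i=0: ✓ (all of [0,4])
  i=1: ✓ (all of [1,5])
  i=2: ✗ (fails at j=6)
  i=3: ✗ (fails at j=6)
  i=4: ✗ (fails at j=6)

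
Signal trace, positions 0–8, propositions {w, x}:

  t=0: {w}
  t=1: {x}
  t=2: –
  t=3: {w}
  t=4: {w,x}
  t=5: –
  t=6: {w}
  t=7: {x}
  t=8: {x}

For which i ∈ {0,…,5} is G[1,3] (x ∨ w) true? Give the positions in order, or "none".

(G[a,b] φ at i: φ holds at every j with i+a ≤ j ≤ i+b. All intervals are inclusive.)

5

Evaluate at each i in [0,5]:
  i=0: ✗ (fails at j=2)
  i=1: ✗ (fails at j=2)
  i=2: ✗ (fails at j=5)
  i=3: ✗ (fails at j=5)
  i=4: ✗ (fails at j=5)
  i=5: ✓ (all of [6,8])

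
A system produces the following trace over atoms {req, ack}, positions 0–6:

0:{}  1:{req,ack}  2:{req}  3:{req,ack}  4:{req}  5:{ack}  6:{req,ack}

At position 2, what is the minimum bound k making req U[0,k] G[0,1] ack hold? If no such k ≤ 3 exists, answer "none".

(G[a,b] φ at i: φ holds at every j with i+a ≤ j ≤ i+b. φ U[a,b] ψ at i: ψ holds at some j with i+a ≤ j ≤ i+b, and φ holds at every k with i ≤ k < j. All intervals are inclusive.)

3

Need earliest j ≥ 2 with G[0,1] ack, and req at every k in [2,j-1].
  j=2: rhs fails.
  j=3: rhs fails.
  j=4: rhs fails.
  j=5: rhs holds; lhs holds on [2,4]. k = 3.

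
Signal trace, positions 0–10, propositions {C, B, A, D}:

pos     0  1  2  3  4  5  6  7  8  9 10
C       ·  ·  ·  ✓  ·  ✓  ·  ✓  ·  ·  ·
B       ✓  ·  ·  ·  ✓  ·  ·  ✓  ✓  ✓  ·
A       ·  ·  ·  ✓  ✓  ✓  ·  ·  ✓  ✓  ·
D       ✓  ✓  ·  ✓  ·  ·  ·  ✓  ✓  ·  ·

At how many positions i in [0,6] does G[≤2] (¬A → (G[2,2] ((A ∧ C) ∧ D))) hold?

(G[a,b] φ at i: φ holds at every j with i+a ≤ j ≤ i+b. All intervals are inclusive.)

Evaluate at each i in [0,6]:
  i=0: ✗ (fails at j=0)
  i=1: ✗ (fails at j=2)
  i=2: ✗ (fails at j=2)
  i=3: ✓ (all of [3,5])
  i=4: ✗ (fails at j=6)
  i=5: ✗ (fails at j=6)
  i=6: ✗ (fails at j=6)
Positions where it holds: {3} → 1.

1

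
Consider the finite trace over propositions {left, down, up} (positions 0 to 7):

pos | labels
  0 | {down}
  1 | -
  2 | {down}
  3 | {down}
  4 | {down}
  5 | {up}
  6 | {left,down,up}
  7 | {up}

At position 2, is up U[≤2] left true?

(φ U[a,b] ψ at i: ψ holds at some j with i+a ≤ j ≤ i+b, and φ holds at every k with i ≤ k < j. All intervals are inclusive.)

False

Need some j in [2,4] with left, and up at every k in [2,j-1].
  j=2: left false.
  j=3: left false.
  j=4: left false.
No j in the window works → until fails.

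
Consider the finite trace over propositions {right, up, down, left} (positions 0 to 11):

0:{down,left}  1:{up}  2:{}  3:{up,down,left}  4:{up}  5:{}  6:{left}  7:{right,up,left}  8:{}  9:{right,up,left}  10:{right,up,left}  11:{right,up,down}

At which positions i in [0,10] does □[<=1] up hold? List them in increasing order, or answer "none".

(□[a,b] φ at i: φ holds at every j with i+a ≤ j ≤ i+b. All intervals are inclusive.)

3, 9, 10

Evaluate at each i in [0,10]:
  i=0: ✗ (fails at j=0)
  i=1: ✗ (fails at j=2)
  i=2: ✗ (fails at j=2)
  i=3: ✓ (all of [3,4])
  i=4: ✗ (fails at j=5)
  i=5: ✗ (fails at j=5)
  i=6: ✗ (fails at j=6)
  i=7: ✗ (fails at j=8)
  i=8: ✗ (fails at j=8)
  i=9: ✓ (all of [9,10])
  i=10: ✓ (all of [10,11])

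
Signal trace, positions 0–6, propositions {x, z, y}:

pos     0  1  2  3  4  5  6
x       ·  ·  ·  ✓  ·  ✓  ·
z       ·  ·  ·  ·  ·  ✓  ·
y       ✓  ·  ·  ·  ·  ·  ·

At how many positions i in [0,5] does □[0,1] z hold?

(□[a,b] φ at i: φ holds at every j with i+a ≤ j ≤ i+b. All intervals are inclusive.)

0

Evaluate at each i in [0,5]:
  i=0: ✗ (fails at j=0)
  i=1: ✗ (fails at j=1)
  i=2: ✗ (fails at j=2)
  i=3: ✗ (fails at j=3)
  i=4: ✗ (fails at j=4)
  i=5: ✗ (fails at j=6)
Positions where it holds: {} → 0.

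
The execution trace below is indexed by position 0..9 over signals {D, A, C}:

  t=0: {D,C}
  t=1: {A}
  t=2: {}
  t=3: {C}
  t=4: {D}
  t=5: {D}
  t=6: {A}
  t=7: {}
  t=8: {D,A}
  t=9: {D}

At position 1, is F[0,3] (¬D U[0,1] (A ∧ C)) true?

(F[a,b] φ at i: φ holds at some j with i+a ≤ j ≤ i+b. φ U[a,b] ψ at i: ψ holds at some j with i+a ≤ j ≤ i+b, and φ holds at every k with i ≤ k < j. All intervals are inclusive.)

Check (¬D U[0,1] (A ∧ C)) at each j in [1,4]:
  j=1: fails
  j=2: fails
  j=3: fails
  j=4: fails
No position in the window satisfies it → formula fails.

No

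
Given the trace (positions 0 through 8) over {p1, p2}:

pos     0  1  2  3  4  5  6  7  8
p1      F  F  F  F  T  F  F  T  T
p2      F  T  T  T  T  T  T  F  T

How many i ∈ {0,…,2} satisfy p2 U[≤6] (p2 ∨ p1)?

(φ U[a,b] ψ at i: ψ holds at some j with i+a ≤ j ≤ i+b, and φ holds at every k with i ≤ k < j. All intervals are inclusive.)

Evaluate at each i in [0,2]:
  i=0: ✗ (lhs fails at k=0 before rhs at j=1)
  i=1: ✓ (rhs at j=1)
  i=2: ✓ (rhs at j=2)
Positions where it holds: {1, 2} → 2.

2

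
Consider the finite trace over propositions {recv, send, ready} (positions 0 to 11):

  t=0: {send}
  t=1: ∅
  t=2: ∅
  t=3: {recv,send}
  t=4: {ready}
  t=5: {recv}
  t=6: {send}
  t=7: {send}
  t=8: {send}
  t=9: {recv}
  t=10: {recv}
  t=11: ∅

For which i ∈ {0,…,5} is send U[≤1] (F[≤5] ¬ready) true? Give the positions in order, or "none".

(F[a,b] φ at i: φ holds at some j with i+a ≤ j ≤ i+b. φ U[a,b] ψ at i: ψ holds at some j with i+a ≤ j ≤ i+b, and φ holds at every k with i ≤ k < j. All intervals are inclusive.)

Evaluate at each i in [0,5]:
  i=0: ✓ (rhs at j=0)
  i=1: ✓ (rhs at j=1)
  i=2: ✓ (rhs at j=2)
  i=3: ✓ (rhs at j=3)
  i=4: ✓ (rhs at j=4)
  i=5: ✓ (rhs at j=5)

0, 1, 2, 3, 4, 5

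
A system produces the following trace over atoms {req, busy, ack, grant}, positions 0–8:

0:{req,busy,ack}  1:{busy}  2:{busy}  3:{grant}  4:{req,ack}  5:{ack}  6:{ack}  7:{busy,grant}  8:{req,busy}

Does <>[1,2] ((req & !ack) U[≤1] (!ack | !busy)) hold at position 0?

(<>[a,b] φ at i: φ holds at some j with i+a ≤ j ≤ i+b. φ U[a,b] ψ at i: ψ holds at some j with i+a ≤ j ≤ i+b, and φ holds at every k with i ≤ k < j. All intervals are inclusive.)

Check ((req & !ack) U[≤1] (!ack | !busy)) at each j in [1,2]:
  j=1: holds
  j=2: holds
Found at j=1 → formula holds.

Yes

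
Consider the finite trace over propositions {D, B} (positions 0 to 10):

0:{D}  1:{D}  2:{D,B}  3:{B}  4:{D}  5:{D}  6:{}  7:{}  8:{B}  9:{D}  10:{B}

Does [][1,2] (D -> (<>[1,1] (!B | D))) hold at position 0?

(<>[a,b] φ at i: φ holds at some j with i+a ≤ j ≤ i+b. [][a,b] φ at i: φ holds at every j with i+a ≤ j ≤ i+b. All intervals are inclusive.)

Check (D -> (<>[1,1] (!B | D))) at every j in [1,2]:
  j=1: antecedent true; consequent holds (witness at 2) → ✓
  j=2: antecedent true; consequent fails (none in [3,3]) → ✗
Fails at j=2 → formula fails.

No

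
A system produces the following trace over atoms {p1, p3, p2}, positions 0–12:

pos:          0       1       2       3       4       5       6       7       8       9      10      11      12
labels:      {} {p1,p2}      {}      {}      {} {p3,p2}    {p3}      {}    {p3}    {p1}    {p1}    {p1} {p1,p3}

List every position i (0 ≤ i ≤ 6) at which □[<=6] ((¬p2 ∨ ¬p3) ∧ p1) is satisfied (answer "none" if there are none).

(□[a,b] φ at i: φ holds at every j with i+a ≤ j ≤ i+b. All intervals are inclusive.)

none

Evaluate at each i in [0,6]:
  i=0: ✗ (fails at j=0)
  i=1: ✗ (fails at j=2)
  i=2: ✗ (fails at j=2)
  i=3: ✗ (fails at j=3)
  i=4: ✗ (fails at j=4)
  i=5: ✗ (fails at j=5)
  i=6: ✗ (fails at j=6)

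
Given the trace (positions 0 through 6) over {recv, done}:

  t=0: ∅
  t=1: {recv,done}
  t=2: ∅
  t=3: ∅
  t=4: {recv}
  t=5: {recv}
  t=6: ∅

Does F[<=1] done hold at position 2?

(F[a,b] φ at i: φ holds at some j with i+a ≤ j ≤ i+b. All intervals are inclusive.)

False

Check done at each j in [2,3]:
  j=2: false
  j=3: false
No position in the window satisfies it → formula fails.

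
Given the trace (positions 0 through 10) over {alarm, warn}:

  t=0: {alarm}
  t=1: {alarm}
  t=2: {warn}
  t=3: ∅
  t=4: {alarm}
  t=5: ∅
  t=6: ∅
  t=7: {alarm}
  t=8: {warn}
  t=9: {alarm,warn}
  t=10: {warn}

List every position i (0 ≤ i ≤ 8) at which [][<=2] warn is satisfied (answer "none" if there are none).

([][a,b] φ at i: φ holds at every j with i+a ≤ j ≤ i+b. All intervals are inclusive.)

Evaluate at each i in [0,8]:
  i=0: ✗ (fails at j=0)
  i=1: ✗ (fails at j=1)
  i=2: ✗ (fails at j=3)
  i=3: ✗ (fails at j=3)
  i=4: ✗ (fails at j=4)
  i=5: ✗ (fails at j=5)
  i=6: ✗ (fails at j=6)
  i=7: ✗ (fails at j=7)
  i=8: ✓ (all of [8,10])

8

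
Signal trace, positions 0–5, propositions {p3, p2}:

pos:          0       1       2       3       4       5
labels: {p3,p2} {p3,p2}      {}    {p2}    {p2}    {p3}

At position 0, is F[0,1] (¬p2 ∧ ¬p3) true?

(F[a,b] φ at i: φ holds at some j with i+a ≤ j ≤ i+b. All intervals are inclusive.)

False

Check (¬p2 ∧ ¬p3) at each j in [0,1]:
  j=0: false
  j=1: false
No position in the window satisfies it → formula fails.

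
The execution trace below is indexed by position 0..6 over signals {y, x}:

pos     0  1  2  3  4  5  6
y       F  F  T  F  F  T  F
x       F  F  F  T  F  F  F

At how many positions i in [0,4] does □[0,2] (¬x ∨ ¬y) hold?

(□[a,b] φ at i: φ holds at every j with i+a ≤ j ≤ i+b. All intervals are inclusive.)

Evaluate at each i in [0,4]:
  i=0: ✓ (all of [0,2])
  i=1: ✓ (all of [1,3])
  i=2: ✓ (all of [2,4])
  i=3: ✓ (all of [3,5])
  i=4: ✓ (all of [4,6])
Positions where it holds: {0, 1, 2, 3, 4} → 5.

5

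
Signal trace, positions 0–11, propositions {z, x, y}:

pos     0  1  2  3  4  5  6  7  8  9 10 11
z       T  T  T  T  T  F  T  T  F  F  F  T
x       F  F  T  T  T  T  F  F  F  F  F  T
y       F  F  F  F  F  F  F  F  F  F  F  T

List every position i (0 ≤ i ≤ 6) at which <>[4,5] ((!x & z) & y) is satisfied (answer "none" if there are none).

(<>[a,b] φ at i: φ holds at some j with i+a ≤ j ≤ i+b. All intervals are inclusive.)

Evaluate at each i in [0,6]:
  i=0: ✗ (none in [4,5])
  i=1: ✗ (none in [5,6])
  i=2: ✗ (none in [6,7])
  i=3: ✗ (none in [7,8])
  i=4: ✗ (none in [8,9])
  i=5: ✗ (none in [9,10])
  i=6: ✗ (none in [10,11])

none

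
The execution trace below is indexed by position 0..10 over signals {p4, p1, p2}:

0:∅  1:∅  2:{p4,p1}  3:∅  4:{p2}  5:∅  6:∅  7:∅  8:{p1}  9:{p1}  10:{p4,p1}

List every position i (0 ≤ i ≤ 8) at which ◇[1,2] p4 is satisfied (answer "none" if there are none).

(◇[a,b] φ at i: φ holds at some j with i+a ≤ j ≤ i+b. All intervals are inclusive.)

Evaluate at each i in [0,8]:
  i=0: ✓ (witness j=2)
  i=1: ✓ (witness j=2)
  i=2: ✗ (none in [3,4])
  i=3: ✗ (none in [4,5])
  i=4: ✗ (none in [5,6])
  i=5: ✗ (none in [6,7])
  i=6: ✗ (none in [7,8])
  i=7: ✗ (none in [8,9])
  i=8: ✓ (witness j=10)

0, 1, 8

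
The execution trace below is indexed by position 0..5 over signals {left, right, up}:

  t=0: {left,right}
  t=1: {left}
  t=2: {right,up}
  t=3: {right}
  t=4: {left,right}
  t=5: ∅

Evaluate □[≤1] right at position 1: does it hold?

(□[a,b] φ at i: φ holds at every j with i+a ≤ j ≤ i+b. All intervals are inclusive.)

Does not hold

Check right at every j in [1,2]:
  j=1: false
  j=2: true
Fails at j=1 → formula fails.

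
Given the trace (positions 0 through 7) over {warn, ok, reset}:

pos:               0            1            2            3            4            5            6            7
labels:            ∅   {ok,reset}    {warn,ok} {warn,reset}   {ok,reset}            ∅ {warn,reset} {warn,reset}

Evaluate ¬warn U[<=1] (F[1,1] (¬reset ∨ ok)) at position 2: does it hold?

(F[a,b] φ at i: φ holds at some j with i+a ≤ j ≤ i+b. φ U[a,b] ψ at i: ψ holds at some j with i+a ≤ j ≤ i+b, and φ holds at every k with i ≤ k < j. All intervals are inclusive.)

No

Need some j in [2,3] with F[1,1] (¬reset ∨ ok), and ¬warn at every k in [2,j-1].
  j=2: F[1,1] (¬reset ∨ ok) — fails (none in [3,3]).
  j=3: F[1,1] (¬reset ∨ ok) holds, but ¬warn fails at k=2 → not this j.
No j in the window works → until fails.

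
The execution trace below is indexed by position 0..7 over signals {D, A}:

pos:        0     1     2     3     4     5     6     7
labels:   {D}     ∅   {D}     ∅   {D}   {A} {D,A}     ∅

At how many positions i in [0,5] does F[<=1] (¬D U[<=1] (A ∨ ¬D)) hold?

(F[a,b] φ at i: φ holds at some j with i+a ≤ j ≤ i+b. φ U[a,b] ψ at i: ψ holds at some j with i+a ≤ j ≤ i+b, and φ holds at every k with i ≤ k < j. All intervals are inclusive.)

6

Evaluate at each i in [0,5]:
  i=0: ✓ (witness j=1)
  i=1: ✓ (witness j=1)
  i=2: ✓ (witness j=3)
  i=3: ✓ (witness j=3)
  i=4: ✓ (witness j=5)
  i=5: ✓ (witness j=5)
Positions where it holds: {0, 1, 2, 3, 4, 5} → 6.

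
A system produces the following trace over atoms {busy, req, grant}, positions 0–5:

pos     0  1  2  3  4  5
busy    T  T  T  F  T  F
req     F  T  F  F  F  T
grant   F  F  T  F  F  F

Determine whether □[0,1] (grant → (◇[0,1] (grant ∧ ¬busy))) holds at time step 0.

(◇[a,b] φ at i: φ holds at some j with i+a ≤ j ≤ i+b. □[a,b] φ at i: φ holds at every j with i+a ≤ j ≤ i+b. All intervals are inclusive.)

Check (grant → (◇[0,1] (grant ∧ ¬busy))) at every j in [0,1]:
  j=0: antecedent false → ✓
  j=1: antecedent false → ✓
All positions satisfy it → formula holds.

Yes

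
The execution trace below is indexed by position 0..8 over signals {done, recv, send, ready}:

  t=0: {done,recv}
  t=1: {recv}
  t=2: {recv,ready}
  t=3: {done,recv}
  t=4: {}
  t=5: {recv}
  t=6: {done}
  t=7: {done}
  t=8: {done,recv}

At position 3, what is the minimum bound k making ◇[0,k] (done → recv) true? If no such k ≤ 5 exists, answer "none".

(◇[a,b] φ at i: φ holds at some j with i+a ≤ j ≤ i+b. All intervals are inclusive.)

Scan j = 3,4,… for (done → recv):
  j=3: holds
First hit at j=3, so smallest k = 3-3 = 0.

0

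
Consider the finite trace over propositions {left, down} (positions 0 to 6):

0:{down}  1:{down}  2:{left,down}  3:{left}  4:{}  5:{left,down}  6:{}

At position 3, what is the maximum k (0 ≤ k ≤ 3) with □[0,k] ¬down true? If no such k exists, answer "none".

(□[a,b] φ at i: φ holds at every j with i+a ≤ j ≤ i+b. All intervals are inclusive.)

¬down must hold from j=3 onward; find where it first fails.
  j=3: holds
  j=4: holds
  j=5: fails
Holds on [3,4], so largest k = 1.

1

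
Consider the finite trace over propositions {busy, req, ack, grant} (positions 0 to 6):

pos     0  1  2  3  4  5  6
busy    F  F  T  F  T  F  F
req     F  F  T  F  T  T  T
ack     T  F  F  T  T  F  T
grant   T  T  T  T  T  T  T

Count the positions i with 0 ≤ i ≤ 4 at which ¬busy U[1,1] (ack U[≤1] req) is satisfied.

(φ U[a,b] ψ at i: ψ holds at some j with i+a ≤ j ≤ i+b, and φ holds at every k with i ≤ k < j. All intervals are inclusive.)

Evaluate at each i in [0,4]:
  i=0: ✗ (no rhs in [1,1])
  i=1: ✓ (rhs at j=2; lhs holds on [1,1])
  i=2: ✗ (lhs fails at k=2 before rhs at j=3)
  i=3: ✓ (rhs at j=4; lhs holds on [3,3])
  i=4: ✗ (lhs fails at k=4 before rhs at j=5)
Positions where it holds: {1, 3} → 2.

2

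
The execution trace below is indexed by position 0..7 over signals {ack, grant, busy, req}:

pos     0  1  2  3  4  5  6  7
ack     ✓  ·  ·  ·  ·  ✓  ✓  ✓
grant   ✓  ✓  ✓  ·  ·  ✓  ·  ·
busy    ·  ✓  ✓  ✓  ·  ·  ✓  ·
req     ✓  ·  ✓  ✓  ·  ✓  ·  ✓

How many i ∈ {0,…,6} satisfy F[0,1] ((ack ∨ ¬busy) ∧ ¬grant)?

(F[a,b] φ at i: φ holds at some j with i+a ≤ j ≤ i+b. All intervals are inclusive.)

4

Evaluate at each i in [0,6]:
  i=0: ✗ (none in [0,1])
  i=1: ✗ (none in [1,2])
  i=2: ✗ (none in [2,3])
  i=3: ✓ (witness j=4)
  i=4: ✓ (witness j=4)
  i=5: ✓ (witness j=6)
  i=6: ✓ (witness j=6)
Positions where it holds: {3, 4, 5, 6} → 4.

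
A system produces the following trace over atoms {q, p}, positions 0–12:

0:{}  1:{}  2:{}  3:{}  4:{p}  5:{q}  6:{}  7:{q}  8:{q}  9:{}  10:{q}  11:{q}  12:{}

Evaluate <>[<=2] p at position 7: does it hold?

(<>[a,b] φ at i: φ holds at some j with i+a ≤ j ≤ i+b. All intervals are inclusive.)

Check p at each j in [7,9]:
  j=7: false
  j=8: false
  j=9: false
No position in the window satisfies it → formula fails.

No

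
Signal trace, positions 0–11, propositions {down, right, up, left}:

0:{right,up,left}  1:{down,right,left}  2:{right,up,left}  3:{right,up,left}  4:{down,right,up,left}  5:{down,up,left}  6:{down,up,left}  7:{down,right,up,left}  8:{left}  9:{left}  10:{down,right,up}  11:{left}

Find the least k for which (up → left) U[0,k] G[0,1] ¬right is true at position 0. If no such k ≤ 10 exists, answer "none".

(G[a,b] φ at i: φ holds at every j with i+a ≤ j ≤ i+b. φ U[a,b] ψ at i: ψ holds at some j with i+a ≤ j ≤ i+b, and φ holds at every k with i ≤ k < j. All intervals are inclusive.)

Need earliest j ≥ 0 with G[0,1] ¬right, and (up → left) at every k in [0,j-1].
  j=0: rhs fails.
  j=1: rhs fails.
  j=2: rhs fails.
  j=3: rhs fails.
  j=4: rhs fails.
  j=5: rhs holds; lhs holds on [0,4]. k = 5.

5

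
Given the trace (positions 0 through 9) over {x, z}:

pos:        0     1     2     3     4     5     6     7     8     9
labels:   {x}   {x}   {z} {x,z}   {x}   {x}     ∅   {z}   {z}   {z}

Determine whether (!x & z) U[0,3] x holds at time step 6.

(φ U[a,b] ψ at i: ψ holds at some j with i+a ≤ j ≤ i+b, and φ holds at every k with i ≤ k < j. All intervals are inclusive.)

Does not hold

Need some j in [6,9] with x, and (!x & z) at every k in [6,j-1].
  j=6: x false.
  j=7: x false.
  j=8: x false.
  j=9: x false.
No j in the window works → until fails.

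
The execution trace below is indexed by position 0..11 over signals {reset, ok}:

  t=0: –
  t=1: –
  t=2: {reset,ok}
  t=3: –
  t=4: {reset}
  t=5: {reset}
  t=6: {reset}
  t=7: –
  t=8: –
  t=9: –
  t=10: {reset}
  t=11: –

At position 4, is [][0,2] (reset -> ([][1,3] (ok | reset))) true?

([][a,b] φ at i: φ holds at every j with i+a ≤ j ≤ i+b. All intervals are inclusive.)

Check (reset -> ([][1,3] (ok | reset))) at every j in [4,6]:
  j=4: antecedent true; consequent fails at 7 → ✗
  j=5: antecedent true; consequent fails at 7 → ✗
  j=6: antecedent true; consequent fails at 7 → ✗
Fails at j=4 → formula fails.

No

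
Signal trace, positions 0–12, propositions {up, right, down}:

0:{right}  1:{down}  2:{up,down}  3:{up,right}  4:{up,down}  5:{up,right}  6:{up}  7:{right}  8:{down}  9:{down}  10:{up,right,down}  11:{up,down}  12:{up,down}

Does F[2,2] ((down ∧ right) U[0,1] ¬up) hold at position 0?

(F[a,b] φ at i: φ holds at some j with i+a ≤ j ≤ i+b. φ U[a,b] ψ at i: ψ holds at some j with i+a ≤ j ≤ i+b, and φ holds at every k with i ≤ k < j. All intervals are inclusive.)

Check ((down ∧ right) U[0,1] ¬up) at each j in [2,2]:
  j=2: fails
No position in the window satisfies it → formula fails.

Does not hold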